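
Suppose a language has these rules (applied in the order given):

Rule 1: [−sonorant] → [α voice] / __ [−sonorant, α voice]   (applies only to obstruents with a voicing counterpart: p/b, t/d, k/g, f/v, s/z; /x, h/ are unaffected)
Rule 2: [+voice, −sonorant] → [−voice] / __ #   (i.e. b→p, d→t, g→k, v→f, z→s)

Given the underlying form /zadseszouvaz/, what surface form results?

Rule 1 (regressive voicing assimilation): /d/ precedes the voiceless obstruent /s/, so it devoices to [t] by assimilation. /s/ precedes the voiced obstruent /z/, so it voices to [z] by assimilation. /zadseszouvaz/ → zatsezzouvaz.
Rule 2 (final devoicing): /z/ is a voiced obstruent in word-final position, so it devoices to [s]. /zatsezzouvaz/ → zatsezzouvas.

zatsezzouvas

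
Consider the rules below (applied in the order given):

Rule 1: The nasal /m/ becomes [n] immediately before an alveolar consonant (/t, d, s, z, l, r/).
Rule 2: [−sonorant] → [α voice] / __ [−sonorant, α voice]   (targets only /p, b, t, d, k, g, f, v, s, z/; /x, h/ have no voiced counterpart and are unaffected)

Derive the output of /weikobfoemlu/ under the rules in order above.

weikopfoenlu

Rule 1 (nasal place assimilation): /m/ precedes the alveolar consonant /l/, so it assimilates in place to [n]. /weikobfoemlu/ → weikobfoenlu.
Rule 2 (regressive voicing assimilation): /b/ precedes the voiceless obstruent /f/, so it devoices to [p] by assimilation. /weikobfoenlu/ → weikopfoenlu.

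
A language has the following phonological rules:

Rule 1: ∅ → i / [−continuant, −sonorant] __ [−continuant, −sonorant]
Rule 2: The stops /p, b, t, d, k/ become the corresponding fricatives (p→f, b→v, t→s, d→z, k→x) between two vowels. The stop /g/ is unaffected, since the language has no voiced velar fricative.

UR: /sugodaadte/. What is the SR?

Rule 1 (stop-cluster i-epenthesis): /d/ and /t/ form a stop–stop cluster, so [i] is inserted between them. /sugodaadte/ → sugodaadite.
Rule 2 (intervocalic spirantization): /d/ is a stop between vowels /o/ and /a/, so it spirantizes to the fricative [z]. /d/ is a stop between vowels /a/ and /i/, so it spirantizes to the fricative [z]. /t/ is a stop between vowels /i/ and /e/, so it spirantizes to the fricative [s]. /sugodaadite/ → sugozaazise.

sugozaazise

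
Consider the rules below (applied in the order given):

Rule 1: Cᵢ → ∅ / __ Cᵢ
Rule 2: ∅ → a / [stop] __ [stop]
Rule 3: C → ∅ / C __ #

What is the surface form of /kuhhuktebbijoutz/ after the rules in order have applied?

Rule 1 (degemination): /hh/ is a geminate; the first /h/ deletes. /bb/ is a geminate; the first /b/ deletes. /kuhhuktebbijoutz/ → kuhuktebijoutz.
Rule 2 (stop-cluster a-epenthesis): /k/ and /t/ form a stop–stop cluster, so [a] is inserted between them. /kuhuktebijoutz/ → kuhukatebijoutz.
Rule 3 (final cluster simplification): /z/ is the second consonant of a word-final cluster /tz/, so it deletes. /kuhukatebijoutz/ → kuhukatebijout.

kuhukatebijout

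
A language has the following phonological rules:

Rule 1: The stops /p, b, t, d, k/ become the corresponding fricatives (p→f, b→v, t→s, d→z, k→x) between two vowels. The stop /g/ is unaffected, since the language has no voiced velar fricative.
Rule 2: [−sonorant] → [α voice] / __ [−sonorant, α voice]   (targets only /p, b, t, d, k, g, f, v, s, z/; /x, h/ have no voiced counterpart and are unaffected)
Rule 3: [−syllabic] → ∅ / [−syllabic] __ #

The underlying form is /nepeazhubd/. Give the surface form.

Rule 1 (intervocalic spirantization): /p/ is a stop between vowels /e/ and /e/, so it spirantizes to the fricative [f]. /nepeazhubd/ → nefeazhubd.
Rule 2 (regressive voicing assimilation): /z/ precedes the voiceless obstruent /h/, so it devoices to [s] by assimilation. /nefeazhubd/ → nefeashubd.
Rule 3 (final cluster simplification): /d/ is the second consonant of a word-final cluster /bd/, so it deletes. /nefeashubd/ → nefeashub.

nefeashub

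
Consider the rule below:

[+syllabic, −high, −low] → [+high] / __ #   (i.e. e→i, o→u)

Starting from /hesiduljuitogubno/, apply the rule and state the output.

/o/ is a mid vowel in word-final position, so it raises to [u].
The other instances of /e/, /o/ do not occur in the required environment and remain unchanged.
Surface form: [hesiduljuitogubnu].

hesiduljuitogubnu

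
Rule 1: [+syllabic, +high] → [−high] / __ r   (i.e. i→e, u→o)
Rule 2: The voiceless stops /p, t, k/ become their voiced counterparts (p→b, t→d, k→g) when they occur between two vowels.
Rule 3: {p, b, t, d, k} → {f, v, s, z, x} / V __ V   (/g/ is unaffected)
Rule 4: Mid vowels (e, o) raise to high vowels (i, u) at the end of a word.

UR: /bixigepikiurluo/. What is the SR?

Rule 1 (pre-rhotic lowering): /u/ is a high vowel immediately before /r/, so it lowers to [o]. /bixigepikiurluo/ → bixigepikiorluo.
Rule 2 (intervocalic voicing): /p/ is a voiceless stop between vowels /e/ and /i/, so it voices to [b]. /k/ is a voiceless stop between vowels /i/ and /i/, so it voices to [g]. /bixigepikiorluo/ → bixigebigiorluo.
Rule 3 (intervocalic spirantization): /b/ is a stop between vowels /e/ and /i/, so it spirantizes to the fricative [v]. /bixigebigiorluo/ → bixigevigiorluo.
Rule 4 (final vowel raising): /o/ is a mid vowel in word-final position, so it raises to [u]. /bixigevigiorluo/ → bixigevigiorluu.

bixigevigiorluu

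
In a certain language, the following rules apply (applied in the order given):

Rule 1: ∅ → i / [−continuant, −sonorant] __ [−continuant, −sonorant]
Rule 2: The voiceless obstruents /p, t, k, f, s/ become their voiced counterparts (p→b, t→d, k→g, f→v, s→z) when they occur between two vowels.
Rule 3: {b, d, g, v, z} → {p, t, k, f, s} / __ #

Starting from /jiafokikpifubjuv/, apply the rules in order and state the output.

Rule 1 (stop-cluster i-epenthesis): /k/ and /p/ form a stop–stop cluster, so [i] is inserted between them. /jiafokikpifubjuv/ → jiafokikipifubjuv.
Rule 2 (intervocalic voicing): /f/ is a voiceless obstruent between vowels /a/ and /o/, so it voices to [v]. /k/ is a voiceless obstruent between vowels /o/ and /i/, so it voices to [g]. /k/ is a voiceless obstruent between vowels /i/ and /i/, so it voices to [g]. /p/ is a voiceless obstruent between vowels /i/ and /i/, so it voices to [b]. /f/ is a voiceless obstruent between vowels /i/ and /u/, so it voices to [v]. /jiafokikipifubjuv/ → jiavogigibivubjuv.
Rule 3 (final devoicing): /v/ is a voiced obstruent in word-final position, so it devoices to [f]. /jiavogigibivubjuv/ → jiavogigibivubjuf.

jiavogigibivubjuf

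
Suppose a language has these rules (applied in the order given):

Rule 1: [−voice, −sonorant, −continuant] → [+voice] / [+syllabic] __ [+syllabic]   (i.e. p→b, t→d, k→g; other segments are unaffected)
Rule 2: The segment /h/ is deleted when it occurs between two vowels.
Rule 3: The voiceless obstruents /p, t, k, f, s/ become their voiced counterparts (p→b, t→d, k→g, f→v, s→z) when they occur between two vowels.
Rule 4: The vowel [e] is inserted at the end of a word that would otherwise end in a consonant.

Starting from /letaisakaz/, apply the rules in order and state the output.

Rule 1 (intervocalic voicing): /t/ is a voiceless stop between vowels /e/ and /a/, so it voices to [d]. /k/ is a voiceless stop between vowels /a/ and /a/, so it voices to [g]. /letaisakaz/ → ledaisagaz.
Rule 2 (intervocalic h-deletion): no segment meets the environment; /ledaisagaz/ is unchanged.
Rule 3 (intervocalic voicing): /s/ is a voiceless obstruent between vowels /i/ and /a/, so it voices to [z]. /ledaisagaz/ → ledaizagaz.
Rule 4 (final e-epenthesis): the form ends in the consonant /z/, so [e] is inserted word-finally. /ledaizagaz/ → ledaizagaze.

ledaizagaze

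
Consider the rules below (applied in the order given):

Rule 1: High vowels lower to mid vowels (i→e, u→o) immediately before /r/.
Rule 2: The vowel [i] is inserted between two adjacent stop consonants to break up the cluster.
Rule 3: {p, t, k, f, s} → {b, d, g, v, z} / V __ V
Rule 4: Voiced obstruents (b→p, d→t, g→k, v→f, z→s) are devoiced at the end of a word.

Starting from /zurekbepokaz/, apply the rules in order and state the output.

Rule 1 (pre-rhotic lowering): /u/ is a high vowel immediately before /r/, so it lowers to [o]. /zurekbepokaz/ → zorekbepokaz.
Rule 2 (stop-cluster i-epenthesis): /k/ and /b/ form a stop–stop cluster, so [i] is inserted between them. /zorekbepokaz/ → zorekibepokaz.
Rule 3 (intervocalic voicing): /k/ is a voiceless obstruent between vowels /e/ and /i/, so it voices to [g]. /p/ is a voiceless obstruent between vowels /e/ and /o/, so it voices to [b]. /k/ is a voiceless obstruent between vowels /o/ and /a/, so it voices to [g]. /zorekibepokaz/ → zoregibebogaz.
Rule 4 (final devoicing): /z/ is a voiced obstruent in word-final position, so it devoices to [s]. /zoregibebogaz/ → zoregibebogas.

zoregibebogas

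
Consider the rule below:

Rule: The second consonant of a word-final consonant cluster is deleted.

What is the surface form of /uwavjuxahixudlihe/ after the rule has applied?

No segment of /uwavjuxahixudlihe/ meets the structural description of the rule, so the form surfaces unchanged.

uwavjuxahixudlihe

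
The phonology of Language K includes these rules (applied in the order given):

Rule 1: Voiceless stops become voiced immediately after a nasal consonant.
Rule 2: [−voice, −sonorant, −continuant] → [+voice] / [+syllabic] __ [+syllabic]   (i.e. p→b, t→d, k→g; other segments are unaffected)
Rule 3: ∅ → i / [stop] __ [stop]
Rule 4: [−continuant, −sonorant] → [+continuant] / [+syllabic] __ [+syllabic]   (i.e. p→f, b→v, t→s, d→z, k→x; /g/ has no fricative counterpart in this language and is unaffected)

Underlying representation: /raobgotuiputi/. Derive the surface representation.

Rule 1 (post-nasal voicing): no segment meets the environment; /raobgotuiputi/ is unchanged.
Rule 2 (intervocalic voicing): /t/ is a voiceless stop between vowels /o/ and /u/, so it voices to [d]. /p/ is a voiceless stop between vowels /i/ and /u/, so it voices to [b]. /t/ is a voiceless stop between vowels /u/ and /i/, so it voices to [d]. /raobgotuiputi/ → raobgoduibudi.
Rule 3 (stop-cluster i-epenthesis): /b/ and /g/ form a stop–stop cluster, so [i] is inserted between them. /raobgoduibudi/ → raobigoduibudi.
Rule 4 (intervocalic spirantization): /b/ is a stop between vowels /o/ and /i/, so it spirantizes to the fricative [v]. /d/ is a stop between vowels /o/ and /u/, so it spirantizes to the fricative [z]. /b/ is a stop between vowels /i/ and /u/, so it spirantizes to the fricative [v]. /d/ is a stop between vowels /u/ and /i/, so it spirantizes to the fricative [z]. /raobigoduibudi/ → raovigozuivuzi.

raovigozuivuzi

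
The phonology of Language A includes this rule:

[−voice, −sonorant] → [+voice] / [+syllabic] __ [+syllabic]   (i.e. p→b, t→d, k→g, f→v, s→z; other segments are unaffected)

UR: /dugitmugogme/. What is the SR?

No segment of /dugitmugogme/ meets the structural description of the rule, so the form surfaces unchanged.

dugitmugogme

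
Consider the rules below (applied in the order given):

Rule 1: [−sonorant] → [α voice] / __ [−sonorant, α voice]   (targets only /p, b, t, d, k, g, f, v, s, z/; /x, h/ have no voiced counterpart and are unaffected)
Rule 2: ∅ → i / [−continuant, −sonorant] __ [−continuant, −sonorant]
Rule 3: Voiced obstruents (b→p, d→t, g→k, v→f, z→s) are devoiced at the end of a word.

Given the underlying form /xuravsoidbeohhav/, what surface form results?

xurafsoidibeohhaf

Rule 1 (regressive voicing assimilation): /v/ precedes the voiceless obstruent /s/, so it devoices to [f] by assimilation. /xuravsoidbeohhav/ → xurafsoidbeohhav.
Rule 2 (stop-cluster i-epenthesis): /d/ and /b/ form a stop–stop cluster, so [i] is inserted between them. /xurafsoidbeohhav/ → xurafsoidibeohhav.
Rule 3 (final devoicing): /v/ is a voiced obstruent in word-final position, so it devoices to [f]. /xurafsoidibeohhav/ → xurafsoidibeohhaf.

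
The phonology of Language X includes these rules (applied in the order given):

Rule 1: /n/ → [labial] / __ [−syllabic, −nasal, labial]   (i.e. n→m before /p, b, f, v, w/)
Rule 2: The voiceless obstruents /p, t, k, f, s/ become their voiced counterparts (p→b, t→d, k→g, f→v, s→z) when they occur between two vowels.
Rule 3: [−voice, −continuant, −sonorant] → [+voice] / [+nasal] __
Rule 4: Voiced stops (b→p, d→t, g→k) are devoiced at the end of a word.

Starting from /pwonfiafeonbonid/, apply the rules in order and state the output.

pwomfiaveombonit

Rule 1 (nasal place assimilation): /n/ precedes the labial consonant /f/, so it assimilates in place to [m]. /n/ precedes the labial consonant /b/, so it assimilates in place to [m]. /pwonfiafeonbonid/ → pwomfiafeombonid.
Rule 2 (intervocalic voicing): /f/ is a voiceless obstruent between vowels /a/ and /e/, so it voices to [v]. /pwomfiafeombonid/ → pwomfiaveombonid.
Rule 3 (post-nasal voicing): no segment meets the environment; /pwomfiaveombonid/ is unchanged.
Rule 4 (final devoicing): /d/ is a voiced stop in word-final position, so it devoices to [t]. /pwomfiaveombonid/ → pwomfiaveombonit.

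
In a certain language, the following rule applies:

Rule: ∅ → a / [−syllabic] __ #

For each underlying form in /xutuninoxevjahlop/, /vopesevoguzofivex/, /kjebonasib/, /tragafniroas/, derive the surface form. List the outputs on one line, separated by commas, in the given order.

/xutuninoxevjahlop/: the form ends in the consonant /p/, so [a] is inserted word-finally. → [xutuninoxevjahlopa].
/vopesevoguzofivex/: the form ends in the consonant /x/, so [a] is inserted word-finally. → [vopesevoguzofivexa].
/kjebonasib/: the form ends in the consonant /b/, so [a] is inserted word-finally. → [kjebonasiba].
/tragafniroas/: the form ends in the consonant /s/, so [a] is inserted word-finally. → [tragafniroasa].

xutuninoxevjahlopa, vopesevoguzofivexa, kjebonasiba, tragafniroasa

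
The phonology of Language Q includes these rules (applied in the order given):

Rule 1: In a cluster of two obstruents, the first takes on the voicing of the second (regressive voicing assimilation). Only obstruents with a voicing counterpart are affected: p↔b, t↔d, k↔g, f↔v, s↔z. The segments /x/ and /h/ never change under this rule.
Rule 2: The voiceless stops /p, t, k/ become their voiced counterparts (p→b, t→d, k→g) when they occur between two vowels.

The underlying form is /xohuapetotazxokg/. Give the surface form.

Rule 1 (regressive voicing assimilation): /z/ precedes the voiceless obstruent /x/, so it devoices to [s] by assimilation. /k/ precedes the voiced obstruent /g/, so it voices to [g] by assimilation. /xohuapetotazxokg/ → xohuapetotasxogg.
Rule 2 (intervocalic voicing): /p/ is a voiceless stop between vowels /a/ and /e/, so it voices to [b]. /t/ is a voiceless stop between vowels /e/ and /o/, so it voices to [d]. /t/ is a voiceless stop between vowels /o/ and /a/, so it voices to [d]. /xohuapetotasxogg/ → xohuabedodasxogg.

xohuabedodasxogg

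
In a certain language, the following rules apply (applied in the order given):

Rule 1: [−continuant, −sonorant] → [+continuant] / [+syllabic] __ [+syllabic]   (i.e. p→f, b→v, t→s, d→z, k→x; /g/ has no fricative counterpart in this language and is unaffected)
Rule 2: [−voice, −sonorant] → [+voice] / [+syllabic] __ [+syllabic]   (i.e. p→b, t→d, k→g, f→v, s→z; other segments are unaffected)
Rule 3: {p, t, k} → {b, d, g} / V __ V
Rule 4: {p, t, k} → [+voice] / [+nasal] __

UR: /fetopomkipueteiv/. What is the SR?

fezovomgivuezeiv

Rule 1 (intervocalic spirantization): /t/ is a stop between vowels /e/ and /o/, so it spirantizes to the fricative [s]. /p/ is a stop between vowels /o/ and /o/, so it spirantizes to the fricative [f]. /p/ is a stop between vowels /i/ and /u/, so it spirantizes to the fricative [f]. /t/ is a stop between vowels /e/ and /e/, so it spirantizes to the fricative [s]. /fetopomkipueteiv/ → fesofomkifueseiv.
Rule 2 (intervocalic voicing): /s/ is a voiceless obstruent between vowels /e/ and /o/, so it voices to [z]. /f/ is a voiceless obstruent between vowels /o/ and /o/, so it voices to [v]. /f/ is a voiceless obstruent between vowels /i/ and /u/, so it voices to [v]. /s/ is a voiceless obstruent between vowels /e/ and /e/, so it voices to [z]. /fesofomkifueseiv/ → fezovomkivuezeiv.
Rule 3 (intervocalic voicing): no segment meets the environment; /fezovomkivuezeiv/ is unchanged.
Rule 4 (post-nasal voicing): /k/ is a voiceless stop immediately after the nasal /m/, so it voices to [g]. /fezovomkivuezeiv/ → fezovomgivuezeiv.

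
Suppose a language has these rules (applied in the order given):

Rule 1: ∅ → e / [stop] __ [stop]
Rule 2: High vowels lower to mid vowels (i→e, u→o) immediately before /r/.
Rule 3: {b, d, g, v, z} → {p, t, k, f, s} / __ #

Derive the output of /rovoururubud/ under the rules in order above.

rovoororubut

Rule 1 (stop-cluster e-epenthesis): no segment meets the environment; /rovoururubud/ is unchanged.
Rule 2 (pre-rhotic lowering): /u/ is a high vowel immediately before /r/, so it lowers to [o]. /u/ is a high vowel immediately before /r/, so it lowers to [o]. /rovoururubud/ → rovoororubud.
Rule 3 (final devoicing): /d/ is a voiced obstruent in word-final position, so it devoices to [t]. /rovoororubud/ → rovoororubut.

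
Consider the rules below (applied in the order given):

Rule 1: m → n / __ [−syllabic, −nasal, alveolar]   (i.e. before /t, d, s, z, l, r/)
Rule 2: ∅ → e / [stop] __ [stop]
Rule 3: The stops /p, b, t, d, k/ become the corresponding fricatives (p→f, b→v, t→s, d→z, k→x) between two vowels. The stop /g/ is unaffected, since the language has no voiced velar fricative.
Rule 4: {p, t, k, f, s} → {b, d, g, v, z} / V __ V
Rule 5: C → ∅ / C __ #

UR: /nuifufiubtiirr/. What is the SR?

nuivuviuveziir

Rule 1 (nasal place assimilation): no segment meets the environment; /nuifufiubtiirr/ is unchanged.
Rule 2 (stop-cluster e-epenthesis): /b/ and /t/ form a stop–stop cluster, so [e] is inserted between them. /nuifufiubtiirr/ → nuifufiubetiirr.
Rule 3 (intervocalic spirantization): /b/ is a stop between vowels /u/ and /e/, so it spirantizes to the fricative [v]. /t/ is a stop between vowels /e/ and /i/, so it spirantizes to the fricative [s]. /nuifufiubetiirr/ → nuifufiuvesiirr.
Rule 4 (intervocalic voicing): /f/ is a voiceless obstruent between vowels /i/ and /u/, so it voices to [v]. /f/ is a voiceless obstruent between vowels /u/ and /i/, so it voices to [v]. /s/ is a voiceless obstruent between vowels /e/ and /i/, so it voices to [z]. /nuifufiuvesiirr/ → nuivuviuveziirr.
Rule 5 (final cluster simplification): /r/ is the second consonant of a word-final cluster /rr/, so it deletes. /nuivuviuveziirr/ → nuivuviuveziir.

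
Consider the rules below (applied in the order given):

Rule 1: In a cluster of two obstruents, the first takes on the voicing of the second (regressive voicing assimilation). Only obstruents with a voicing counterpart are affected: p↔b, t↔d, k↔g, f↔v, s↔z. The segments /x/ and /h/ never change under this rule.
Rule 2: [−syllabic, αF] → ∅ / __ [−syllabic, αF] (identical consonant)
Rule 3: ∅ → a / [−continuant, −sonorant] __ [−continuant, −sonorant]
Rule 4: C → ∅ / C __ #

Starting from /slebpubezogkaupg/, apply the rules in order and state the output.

Rule 1 (regressive voicing assimilation): /b/ precedes the voiceless obstruent /p/, so it devoices to [p] by assimilation. /g/ precedes the voiceless obstruent /k/, so it devoices to [k] by assimilation. /p/ precedes the voiced obstruent /g/, so it voices to [b] by assimilation. /slebpubezogkaupg/ → sleppubezokkaubg.
Rule 2 (degemination): /pp/ is a geminate; the first /p/ deletes. /kk/ is a geminate; the first /k/ deletes. /sleppubezokkaubg/ → slepubezokaubg.
Rule 3 (stop-cluster a-epenthesis): /b/ and /g/ form a stop–stop cluster, so [a] is inserted between them. /slepubezokaubg/ → slepubezokaubag.
Rule 4 (final cluster simplification): no segment meets the environment; /slepubezokaubag/ is unchanged.

slepubezokaubag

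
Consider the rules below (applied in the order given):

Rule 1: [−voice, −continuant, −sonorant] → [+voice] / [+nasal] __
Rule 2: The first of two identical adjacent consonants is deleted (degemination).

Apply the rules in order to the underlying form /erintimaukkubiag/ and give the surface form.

Rule 1 (post-nasal voicing): /t/ is a voiceless stop immediately after the nasal /n/, so it voices to [d]. /erintimaukkubiag/ → erindimaukkubiag.
Rule 2 (degemination): /kk/ is a geminate; the first /k/ deletes. /erindimaukkubiag/ → erindimaukubiag.

erindimaukubiag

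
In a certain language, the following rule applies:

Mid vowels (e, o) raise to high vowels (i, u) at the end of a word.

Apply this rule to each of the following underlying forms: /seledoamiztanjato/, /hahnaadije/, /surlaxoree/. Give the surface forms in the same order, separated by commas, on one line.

/seledoamiztanjato/: /o/ is a mid vowel in word-final position, so it raises to [u]. → [seledoamiztanjatu].
/hahnaadije/: /e/ is a mid vowel in word-final position, so it raises to [i]. → [hahnaadiji].
/surlaxoree/: /e/ is a mid vowel in word-final position, so it raises to [i]. → [surlaxorei].

seledoamiztanjatu, hahnaadiji, surlaxorei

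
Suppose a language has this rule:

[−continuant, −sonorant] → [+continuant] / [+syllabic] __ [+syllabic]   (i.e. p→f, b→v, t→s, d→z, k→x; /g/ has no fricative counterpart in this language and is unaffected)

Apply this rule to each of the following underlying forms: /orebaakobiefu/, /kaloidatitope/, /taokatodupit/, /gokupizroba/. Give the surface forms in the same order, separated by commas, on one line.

/orebaakobiefu/: /b/ is a stop between vowels /e/ and /a/, so it spirantizes to the fricative [v]. /k/ is a stop between vowels /a/ and /o/, so it spirantizes to the fricative [x]. /b/ is a stop between vowels /o/ and /i/, so it spirantizes to the fricative [v]. → [orevaaxoviefu].
/kaloidatitope/: /d/ is a stop between vowels /i/ and /a/, so it spirantizes to the fricative [z]. /t/ is a stop between vowels /a/ and /i/, so it spirantizes to the fricative [s]. /t/ is a stop between vowels /i/ and /o/, so it spirantizes to the fricative [s]. /p/ is a stop between vowels /o/ and /e/, so it spirantizes to the fricative [f]. → [kaloizasisofe].
/taokatodupit/: /k/ is a stop between vowels /o/ and /a/, so it spirantizes to the fricative [x]. /t/ is a stop between vowels /a/ and /o/, so it spirantizes to the fricative [s]. /d/ is a stop between vowels /o/ and /u/, so it spirantizes to the fricative [z]. /p/ is a stop between vowels /u/ and /i/, so it spirantizes to the fricative [f]. → [taoxasozufit].
/gokupizroba/: /k/ is a stop between vowels /o/ and /u/, so it spirantizes to the fricative [x]. /p/ is a stop between vowels /u/ and /i/, so it spirantizes to the fricative [f]. /b/ is a stop between vowels /o/ and /a/, so it spirantizes to the fricative [v]. → [goxufizrova].

orevaaxoviefu, kaloizasisofe, taoxasozufit, goxufizrova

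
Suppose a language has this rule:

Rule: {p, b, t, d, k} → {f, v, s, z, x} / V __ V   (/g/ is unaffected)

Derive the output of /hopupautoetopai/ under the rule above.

/p/ is a stop between vowels /o/ and /u/, so it spirantizes to the fricative [f].
/p/ is a stop between vowels /u/ and /a/, so it spirantizes to the fricative [f].
/t/ is a stop between vowels /u/ and /o/, so it spirantizes to the fricative [s].
/t/ is a stop between vowels /e/ and /o/, so it spirantizes to the fricative [s].
/p/ is a stop between vowels /o/ and /a/, so it spirantizes to the fricative [f].
Surface form: [hofufausoesofai].

hofufausoesofai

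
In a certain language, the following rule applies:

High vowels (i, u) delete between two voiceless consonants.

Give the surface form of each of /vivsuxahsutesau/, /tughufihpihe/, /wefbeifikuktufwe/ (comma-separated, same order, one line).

vivsxahstesau, tughfhphe, wefbeifkktfwe

/vivsuxahsutesau/: /u/ is a high vowel flanked by voiceless consonants /s/ and /x/, so it deletes. /u/ is a high vowel flanked by voiceless consonants /s/ and /t/, so it deletes. → [vivsxahstesau].
/tughufihpihe/: /u/ is a high vowel flanked by voiceless consonants /h/ and /f/, so it deletes. /i/ is a high vowel flanked by voiceless consonants /f/ and /h/, so it deletes. /i/ is a high vowel flanked by voiceless consonants /p/ and /h/, so it deletes. → [tughfhphe].
/wefbeifikuktufwe/: /i/ is a high vowel flanked by voiceless consonants /f/ and /k/, so it deletes. /u/ is a high vowel flanked by voiceless consonants /k/ and /k/, so it deletes. /u/ is a high vowel flanked by voiceless consonants /t/ and /f/, so it deletes. → [wefbeifkktfwe].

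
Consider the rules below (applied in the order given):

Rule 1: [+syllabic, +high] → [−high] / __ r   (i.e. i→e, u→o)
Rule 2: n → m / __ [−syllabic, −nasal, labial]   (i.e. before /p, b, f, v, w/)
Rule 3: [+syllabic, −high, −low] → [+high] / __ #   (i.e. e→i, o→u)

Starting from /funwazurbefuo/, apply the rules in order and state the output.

fumwazorbefuu

Rule 1 (pre-rhotic lowering): /u/ is a high vowel immediately before /r/, so it lowers to [o]. /funwazurbefuo/ → funwazorbefuo.
Rule 2 (nasal place assimilation): /n/ precedes the labial consonant /w/, so it assimilates in place to [m]. /funwazorbefuo/ → fumwazorbefuo.
Rule 3 (final vowel raising): /o/ is a mid vowel in word-final position, so it raises to [u]. /fumwazorbefuo/ → fumwazorbefuu.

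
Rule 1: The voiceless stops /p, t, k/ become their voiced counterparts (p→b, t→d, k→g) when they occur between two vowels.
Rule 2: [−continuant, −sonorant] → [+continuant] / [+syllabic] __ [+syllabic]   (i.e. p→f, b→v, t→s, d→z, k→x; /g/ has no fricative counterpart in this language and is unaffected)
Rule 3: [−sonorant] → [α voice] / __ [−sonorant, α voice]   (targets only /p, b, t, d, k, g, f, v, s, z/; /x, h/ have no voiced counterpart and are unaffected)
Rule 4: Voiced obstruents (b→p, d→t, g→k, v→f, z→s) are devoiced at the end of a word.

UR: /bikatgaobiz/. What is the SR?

Rule 1 (intervocalic voicing): /k/ is a voiceless stop between vowels /i/ and /a/, so it voices to [g]. /bikatgaobiz/ → bigatgaobiz.
Rule 2 (intervocalic spirantization): /b/ is a stop between vowels /o/ and /i/, so it spirantizes to the fricative [v]. /bigatgaobiz/ → bigatgaoviz.
Rule 3 (regressive voicing assimilation): /t/ precedes the voiced obstruent /g/, so it voices to [d] by assimilation. /bigatgaoviz/ → bigadgaoviz.
Rule 4 (final devoicing): /z/ is a voiced obstruent in word-final position, so it devoices to [s]. /bigadgaoviz/ → bigadgaovis.

bigadgaovis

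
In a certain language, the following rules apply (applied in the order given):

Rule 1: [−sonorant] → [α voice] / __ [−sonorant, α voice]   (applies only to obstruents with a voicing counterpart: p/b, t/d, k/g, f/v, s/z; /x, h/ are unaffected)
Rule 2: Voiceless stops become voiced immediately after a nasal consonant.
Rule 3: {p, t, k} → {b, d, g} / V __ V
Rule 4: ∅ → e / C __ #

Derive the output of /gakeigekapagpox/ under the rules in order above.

gageigegabakpoxe

Rule 1 (regressive voicing assimilation): /g/ precedes the voiceless obstruent /p/, so it devoices to [k] by assimilation. /gakeigekapagpox/ → gakeigekapakpox.
Rule 2 (post-nasal voicing): no segment meets the environment; /gakeigekapakpox/ is unchanged.
Rule 3 (intervocalic voicing): /k/ is a voiceless stop between vowels /a/ and /e/, so it voices to [g]. /k/ is a voiceless stop between vowels /e/ and /a/, so it voices to [g]. /p/ is a voiceless stop between vowels /a/ and /a/, so it voices to [b]. /gakeigekapakpox/ → gageigegabakpox.
Rule 4 (final e-epenthesis): the form ends in the consonant /x/, so [e] is inserted word-finally. /gageigegabakpox/ → gageigegabakpoxe.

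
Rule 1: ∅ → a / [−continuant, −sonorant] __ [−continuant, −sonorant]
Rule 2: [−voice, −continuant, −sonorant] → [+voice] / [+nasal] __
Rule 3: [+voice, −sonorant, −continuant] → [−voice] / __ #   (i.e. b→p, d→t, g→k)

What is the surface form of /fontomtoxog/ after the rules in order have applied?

fondomdoxok

Rule 1 (stop-cluster a-epenthesis): no segment meets the environment; /fontomtoxog/ is unchanged.
Rule 2 (post-nasal voicing): /t/ is a voiceless stop immediately after the nasal /n/, so it voices to [d]. /t/ is a voiceless stop immediately after the nasal /m/, so it voices to [d]. /fontomtoxog/ → fondomdoxog.
Rule 3 (final devoicing): /g/ is a voiced stop in word-final position, so it devoices to [k]. /fondomdoxog/ → fondomdoxok.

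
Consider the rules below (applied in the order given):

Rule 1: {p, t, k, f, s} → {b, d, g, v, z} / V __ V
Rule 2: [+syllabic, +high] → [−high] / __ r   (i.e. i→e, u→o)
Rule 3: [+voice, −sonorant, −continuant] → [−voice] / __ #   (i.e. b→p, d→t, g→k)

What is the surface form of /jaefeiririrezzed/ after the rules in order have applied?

Rule 1 (intervocalic voicing): /f/ is a voiceless obstruent between vowels /e/ and /e/, so it voices to [v]. /jaefeiririrezzed/ → jaeveiririrezzed.
Rule 2 (pre-rhotic lowering): /i/ is a high vowel immediately before /r/, so it lowers to [e]. /i/ is a high vowel immediately before /r/, so it lowers to [e]. /i/ is a high vowel immediately before /r/, so it lowers to [e]. /jaeveiririrezzed/ → jaeveerererezzed.
Rule 3 (final devoicing): /d/ is a voiced stop in word-final position, so it devoices to [t]. /jaeveerererezzed/ → jaeveerererezzet.

jaeveerererezzet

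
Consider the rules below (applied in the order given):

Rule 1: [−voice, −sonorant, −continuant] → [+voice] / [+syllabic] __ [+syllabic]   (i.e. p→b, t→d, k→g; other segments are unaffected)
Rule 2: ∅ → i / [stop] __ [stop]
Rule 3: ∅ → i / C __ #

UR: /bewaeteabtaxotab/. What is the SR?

Rule 1 (intervocalic voicing): /t/ is a voiceless stop between vowels /e/ and /e/, so it voices to [d]. /t/ is a voiceless stop between vowels /o/ and /a/, so it voices to [d]. /bewaeteabtaxotab/ → bewaedeabtaxodab.
Rule 2 (stop-cluster i-epenthesis): /b/ and /t/ form a stop–stop cluster, so [i] is inserted between them. /bewaedeabtaxodab/ → bewaedeabitaxodab.
Rule 3 (final i-epenthesis): the form ends in the consonant /b/, so [i] is inserted word-finally. /bewaedeabitaxodab/ → bewaedeabitaxodabi.

bewaedeabitaxodabi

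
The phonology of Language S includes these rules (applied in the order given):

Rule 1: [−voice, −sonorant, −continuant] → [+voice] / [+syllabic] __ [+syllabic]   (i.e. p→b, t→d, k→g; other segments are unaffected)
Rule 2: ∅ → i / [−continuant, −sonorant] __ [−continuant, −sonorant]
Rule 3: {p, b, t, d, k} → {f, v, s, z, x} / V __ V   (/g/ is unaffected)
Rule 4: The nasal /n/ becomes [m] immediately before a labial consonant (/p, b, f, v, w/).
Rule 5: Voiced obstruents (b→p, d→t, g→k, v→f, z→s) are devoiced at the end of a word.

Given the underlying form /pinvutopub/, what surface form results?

Rule 1 (intervocalic voicing): /t/ is a voiceless stop between vowels /u/ and /o/, so it voices to [d]. /p/ is a voiceless stop between vowels /o/ and /u/, so it voices to [b]. /pinvutopub/ → pinvudobub.
Rule 2 (stop-cluster i-epenthesis): no segment meets the environment; /pinvudobub/ is unchanged.
Rule 3 (intervocalic spirantization): /d/ is a stop between vowels /u/ and /o/, so it spirantizes to the fricative [z]. /b/ is a stop between vowels /o/ and /u/, so it spirantizes to the fricative [v]. /pinvudobub/ → pinvuzovub.
Rule 4 (nasal place assimilation): /n/ precedes the labial consonant /v/, so it assimilates in place to [m]. /pinvuzovub/ → pimvuzovub.
Rule 5 (final devoicing): /b/ is a voiced obstruent in word-final position, so it devoices to [p]. /pimvuzovub/ → pimvuzovup.

pimvuzovup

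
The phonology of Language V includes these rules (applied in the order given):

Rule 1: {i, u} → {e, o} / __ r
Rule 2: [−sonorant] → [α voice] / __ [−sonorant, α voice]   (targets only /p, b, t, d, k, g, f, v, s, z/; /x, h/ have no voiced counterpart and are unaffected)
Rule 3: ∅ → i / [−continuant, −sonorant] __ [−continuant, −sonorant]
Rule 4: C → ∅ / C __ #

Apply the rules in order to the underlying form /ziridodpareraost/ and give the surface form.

Rule 1 (pre-rhotic lowering): /i/ is a high vowel immediately before /r/, so it lowers to [e]. /ziridodpareraost/ → zeridodpareraost.
Rule 2 (regressive voicing assimilation): /d/ precedes the voiceless obstruent /p/, so it devoices to [t] by assimilation. /zeridodpareraost/ → zeridotpareraost.
Rule 3 (stop-cluster i-epenthesis): /t/ and /p/ form a stop–stop cluster, so [i] is inserted between them. /zeridotpareraost/ → zeridotipareraost.
Rule 4 (final cluster simplification): /t/ is the second consonant of a word-final cluster /st/, so it deletes. /zeridotipareraost/ → zeridotipareraos.

zeridotipareraos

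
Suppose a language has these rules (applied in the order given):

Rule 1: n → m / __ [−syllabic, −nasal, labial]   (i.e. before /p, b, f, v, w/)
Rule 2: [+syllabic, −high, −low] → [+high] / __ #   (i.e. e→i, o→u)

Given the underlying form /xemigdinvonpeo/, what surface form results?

xemigdimvompeu

Rule 1 (nasal place assimilation): /n/ precedes the labial consonant /v/, so it assimilates in place to [m]. /n/ precedes the labial consonant /p/, so it assimilates in place to [m]. /xemigdinvonpeo/ → xemigdimvompeo.
Rule 2 (final vowel raising): /o/ is a mid vowel in word-final position, so it raises to [u]. /xemigdimvompeo/ → xemigdimvompeu.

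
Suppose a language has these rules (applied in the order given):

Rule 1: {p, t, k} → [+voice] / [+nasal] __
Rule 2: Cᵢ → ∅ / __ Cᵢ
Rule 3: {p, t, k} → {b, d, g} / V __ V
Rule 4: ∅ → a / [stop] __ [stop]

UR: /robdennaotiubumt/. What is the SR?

robadenaodiubumd

Rule 1 (post-nasal voicing): /t/ is a voiceless stop immediately after the nasal /m/, so it voices to [d]. /robdennaotiubumt/ → robdennaotiubumd.
Rule 2 (degemination): /nn/ is a geminate; the first /n/ deletes. /robdennaotiubumd/ → robdenaotiubumd.
Rule 3 (intervocalic voicing): /t/ is a voiceless stop between vowels /o/ and /i/, so it voices to [d]. /robdenaotiubumd/ → robdenaodiubumd.
Rule 4 (stop-cluster a-epenthesis): /b/ and /d/ form a stop–stop cluster, so [a] is inserted between them. /robdenaodiubumd/ → robadenaodiubumd.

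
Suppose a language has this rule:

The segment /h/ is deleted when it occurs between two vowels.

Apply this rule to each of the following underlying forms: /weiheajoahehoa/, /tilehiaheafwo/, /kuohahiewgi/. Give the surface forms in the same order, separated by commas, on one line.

weieajoaeoa, tileiaeafwo, kuoaiewgi

/weiheajoahehoa/: /h/ occurs between vowels /i/ and /e/, so it deletes. /h/ occurs between vowels /a/ and /e/, so it deletes. /h/ occurs between vowels /e/ and /o/, so it deletes. → [weieajoaeoa].
/tilehiaheafwo/: /h/ occurs between vowels /e/ and /i/, so it deletes. /h/ occurs between vowels /a/ and /e/, so it deletes. → [tileiaeafwo].
/kuohahiewgi/: /h/ occurs between vowels /o/ and /a/, so it deletes. /h/ occurs between vowels /a/ and /i/, so it deletes. → [kuoaiewgi].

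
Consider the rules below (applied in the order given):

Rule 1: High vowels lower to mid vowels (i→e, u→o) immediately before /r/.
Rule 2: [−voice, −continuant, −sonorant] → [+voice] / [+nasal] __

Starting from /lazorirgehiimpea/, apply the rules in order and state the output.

lazorergehiimbea

Rule 1 (pre-rhotic lowering): /i/ is a high vowel immediately before /r/, so it lowers to [e]. /lazorirgehiimpea/ → lazorergehiimpea.
Rule 2 (post-nasal voicing): /p/ is a voiceless stop immediately after the nasal /m/, so it voices to [b]. /lazorergehiimpea/ → lazorergehiimbea.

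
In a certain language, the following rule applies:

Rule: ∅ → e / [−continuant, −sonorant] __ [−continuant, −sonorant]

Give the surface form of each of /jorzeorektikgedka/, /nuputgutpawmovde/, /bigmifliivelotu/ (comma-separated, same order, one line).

jorzeoreketikegedeka, nuputegutepawmovde, bigmifliivelotu

/jorzeorektikgedka/: /k/ and /t/ form a stop–stop cluster, so [e] is inserted between them. /k/ and /g/ form a stop–stop cluster, so [e] is inserted between them. /d/ and /k/ form a stop–stop cluster, so [e] is inserted between them. → [jorzeoreketikegedeka].
/nuputgutpawmovde/: /t/ and /g/ form a stop–stop cluster, so [e] is inserted between them. /t/ and /p/ form a stop–stop cluster, so [e] is inserted between them. → [nuputegutepawmovde].
/bigmifliivelotu/: the rule's environment is not met; surfaces unchanged as [bigmifliivelotu].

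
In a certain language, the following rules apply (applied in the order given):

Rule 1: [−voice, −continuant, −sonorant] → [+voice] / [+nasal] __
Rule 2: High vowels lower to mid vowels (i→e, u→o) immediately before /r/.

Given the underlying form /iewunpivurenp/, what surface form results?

iewunbivorenb

Rule 1 (post-nasal voicing): /p/ is a voiceless stop immediately after the nasal /n/, so it voices to [b]. /p/ is a voiceless stop immediately after the nasal /n/, so it voices to [b]. /iewunpivurenp/ → iewunbivurenb.
Rule 2 (pre-rhotic lowering): /u/ is a high vowel immediately before /r/, so it lowers to [o]. /iewunbivurenb/ → iewunbivorenb.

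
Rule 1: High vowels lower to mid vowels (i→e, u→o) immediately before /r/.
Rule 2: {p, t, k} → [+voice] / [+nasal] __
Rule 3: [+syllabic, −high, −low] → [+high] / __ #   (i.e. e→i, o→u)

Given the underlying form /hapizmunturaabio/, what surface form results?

Rule 1 (pre-rhotic lowering): /u/ is a high vowel immediately before /r/, so it lowers to [o]. /hapizmunturaabio/ → hapizmuntoraabio.
Rule 2 (post-nasal voicing): /t/ is a voiceless stop immediately after the nasal /n/, so it voices to [d]. /hapizmuntoraabio/ → hapizmundoraabio.
Rule 3 (final vowel raising): /o/ is a mid vowel in word-final position, so it raises to [u]. /hapizmundoraabio/ → hapizmundoraabiu.

hapizmundoraabiu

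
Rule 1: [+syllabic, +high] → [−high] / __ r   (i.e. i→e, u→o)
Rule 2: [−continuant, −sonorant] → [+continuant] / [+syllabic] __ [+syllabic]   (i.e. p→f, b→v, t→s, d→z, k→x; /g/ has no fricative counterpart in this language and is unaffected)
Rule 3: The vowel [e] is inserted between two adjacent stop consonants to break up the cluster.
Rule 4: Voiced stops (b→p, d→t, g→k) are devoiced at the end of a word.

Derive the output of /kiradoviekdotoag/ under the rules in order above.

kerazoviekedosoak

Rule 1 (pre-rhotic lowering): /i/ is a high vowel immediately before /r/, so it lowers to [e]. /kiradoviekdotoag/ → keradoviekdotoag.
Rule 2 (intervocalic spirantization): /d/ is a stop between vowels /a/ and /o/, so it spirantizes to the fricative [z]. /t/ is a stop between vowels /o/ and /o/, so it spirantizes to the fricative [s]. /keradoviekdotoag/ → kerazoviekdosoag.
Rule 3 (stop-cluster e-epenthesis): /k/ and /d/ form a stop–stop cluster, so [e] is inserted between them. /kerazoviekdosoag/ → kerazoviekedosoag.
Rule 4 (final devoicing): /g/ is a voiced stop in word-final position, so it devoices to [k]. /kerazoviekedosoag/ → kerazoviekedosoak.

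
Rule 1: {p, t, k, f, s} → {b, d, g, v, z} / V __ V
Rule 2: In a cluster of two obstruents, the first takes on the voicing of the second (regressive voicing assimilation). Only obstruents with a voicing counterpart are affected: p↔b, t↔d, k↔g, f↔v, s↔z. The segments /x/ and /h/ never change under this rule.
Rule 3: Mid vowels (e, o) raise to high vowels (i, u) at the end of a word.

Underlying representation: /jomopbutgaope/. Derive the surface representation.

Rule 1 (intervocalic voicing): /p/ is a voiceless obstruent between vowels /o/ and /e/, so it voices to [b]. /jomopbutgaope/ → jomopbutgaobe.
Rule 2 (regressive voicing assimilation): /p/ precedes the voiced obstruent /b/, so it voices to [b] by assimilation. /t/ precedes the voiced obstruent /g/, so it voices to [d] by assimilation. /jomopbutgaobe/ → jomobbudgaobe.
Rule 3 (final vowel raising): /e/ is a mid vowel in word-final position, so it raises to [i]. /jomobbudgaobe/ → jomobbudgaobi.

jomobbudgaobi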